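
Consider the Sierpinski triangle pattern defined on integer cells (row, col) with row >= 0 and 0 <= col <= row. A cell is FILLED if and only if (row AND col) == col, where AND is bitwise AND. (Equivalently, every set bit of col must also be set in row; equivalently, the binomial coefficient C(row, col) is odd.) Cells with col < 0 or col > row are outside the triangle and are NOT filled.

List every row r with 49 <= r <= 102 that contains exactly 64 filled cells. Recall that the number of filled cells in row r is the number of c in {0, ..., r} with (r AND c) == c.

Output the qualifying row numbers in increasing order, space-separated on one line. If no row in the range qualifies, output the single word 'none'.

Answer: 63 95

Derivation:
Row r has 2^popcount(r) filled cells, so we need popcount(r) = log2(64) = 6.
Scan r = 49..102 and keep those with exactly 6 one-bits:
r=49=110001 popcount=3 -> skip
r=50=110010 popcount=3 -> skip
r=51=110011 popcount=4 -> skip
r=52=110100 popcount=3 -> skip
r=53=110101 popcount=4 -> skip
r=54=110110 popcount=4 -> skip
r=55=110111 popcount=5 -> skip
r=56=111000 popcount=3 -> skip
r=57=111001 popcount=4 -> skip
r=58=111010 popcount=4 -> skip
r=59=111011 popcount=5 -> skip
r=60=111100 popcount=4 -> skip
r=61=111101 popcount=5 -> skip
r=62=111110 popcount=5 -> skip
r=63=111111 popcount=6 -> KEEP
r=64=1000000 popcount=1 -> skip
r=65=1000001 popcount=2 -> skip
r=66=1000010 popcount=2 -> skip
r=67=1000011 popcount=3 -> skip
r=68=1000100 popcount=2 -> skip
r=69=1000101 popcount=3 -> skip
r=70=1000110 popcount=3 -> skip
r=71=1000111 popcount=4 -> skip
r=72=1001000 popcount=2 -> skip
r=73=1001001 popcount=3 -> skip
r=74=1001010 popcount=3 -> skip
r=75=1001011 popcount=4 -> skip
r=76=1001100 popcount=3 -> skip
r=77=1001101 popcount=4 -> skip
r=78=1001110 popcount=4 -> skip
r=79=1001111 popcount=5 -> skip
r=80=1010000 popcount=2 -> skip
r=81=1010001 popcount=3 -> skip
r=82=1010010 popcount=3 -> skip
r=83=1010011 popcount=4 -> skip
r=84=1010100 popcount=3 -> skip
r=85=1010101 popcount=4 -> skip
r=86=1010110 popcount=4 -> skip
r=87=1010111 popcount=5 -> skip
r=88=1011000 popcount=3 -> skip
r=89=1011001 popcount=4 -> skip
r=90=1011010 popcount=4 -> skip
r=91=1011011 popcount=5 -> skip
r=92=1011100 popcount=4 -> skip
r=93=1011101 popcount=5 -> skip
r=94=1011110 popcount=5 -> skip
r=95=1011111 popcount=6 -> KEEP
r=96=1100000 popcount=2 -> skip
r=97=1100001 popcount=3 -> skip
r=98=1100010 popcount=3 -> skip
r=99=1100011 popcount=4 -> skip
r=100=1100100 popcount=3 -> skip
r=101=1100101 popcount=4 -> skip
r=102=1100110 popcount=4 -> skip
Kept rows: 63 95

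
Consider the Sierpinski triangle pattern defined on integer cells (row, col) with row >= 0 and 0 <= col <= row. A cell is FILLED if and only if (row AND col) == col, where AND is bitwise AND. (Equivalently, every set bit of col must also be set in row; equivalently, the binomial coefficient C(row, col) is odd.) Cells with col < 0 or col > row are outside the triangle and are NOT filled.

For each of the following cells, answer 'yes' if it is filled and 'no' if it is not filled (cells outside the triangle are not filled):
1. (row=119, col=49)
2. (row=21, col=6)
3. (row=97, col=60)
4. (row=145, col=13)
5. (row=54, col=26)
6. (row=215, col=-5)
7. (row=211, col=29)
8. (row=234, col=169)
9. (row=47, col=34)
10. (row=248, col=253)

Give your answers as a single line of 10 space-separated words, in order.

Answer: yes no no no no no no no yes no

Derivation:
(119,49): row=0b1110111, col=0b110001, row AND col = 0b110001 = 49; 49 == 49 -> filled
(21,6): row=0b10101, col=0b110, row AND col = 0b100 = 4; 4 != 6 -> empty
(97,60): row=0b1100001, col=0b111100, row AND col = 0b100000 = 32; 32 != 60 -> empty
(145,13): row=0b10010001, col=0b1101, row AND col = 0b1 = 1; 1 != 13 -> empty
(54,26): row=0b110110, col=0b11010, row AND col = 0b10010 = 18; 18 != 26 -> empty
(215,-5): col outside [0, 215] -> not filled
(211,29): row=0b11010011, col=0b11101, row AND col = 0b10001 = 17; 17 != 29 -> empty
(234,169): row=0b11101010, col=0b10101001, row AND col = 0b10101000 = 168; 168 != 169 -> empty
(47,34): row=0b101111, col=0b100010, row AND col = 0b100010 = 34; 34 == 34 -> filled
(248,253): col outside [0, 248] -> not filled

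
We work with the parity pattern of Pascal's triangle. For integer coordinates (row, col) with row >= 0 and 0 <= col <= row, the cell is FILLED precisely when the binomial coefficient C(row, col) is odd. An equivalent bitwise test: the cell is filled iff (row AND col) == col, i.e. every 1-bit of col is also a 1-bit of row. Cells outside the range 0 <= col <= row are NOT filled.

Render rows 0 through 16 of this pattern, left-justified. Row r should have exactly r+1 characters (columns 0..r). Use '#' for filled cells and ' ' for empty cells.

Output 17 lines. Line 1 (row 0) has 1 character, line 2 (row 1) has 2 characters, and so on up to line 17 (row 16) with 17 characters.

r0=0: #
r1=1: ##
r2=10: # #
r3=11: ####
r4=100: #   #
r5=101: ##  ##
r6=110: # # # #
r7=111: ########
r8=1000: #       #
r9=1001: ##      ##
r10=1010: # #     # #
r11=1011: ####    ####
r12=1100: #   #   #   #
r13=1101: ##  ##  ##  ##
r14=1110: # # # # # # # #
r15=1111: ################
r16=10000: #               #

Answer: #
##
# #
####
#   #
##  ##
# # # #
########
#       #
##      ##
# #     # #
####    ####
#   #   #   #
##  ##  ##  ##
# # # # # # # #
################
#               #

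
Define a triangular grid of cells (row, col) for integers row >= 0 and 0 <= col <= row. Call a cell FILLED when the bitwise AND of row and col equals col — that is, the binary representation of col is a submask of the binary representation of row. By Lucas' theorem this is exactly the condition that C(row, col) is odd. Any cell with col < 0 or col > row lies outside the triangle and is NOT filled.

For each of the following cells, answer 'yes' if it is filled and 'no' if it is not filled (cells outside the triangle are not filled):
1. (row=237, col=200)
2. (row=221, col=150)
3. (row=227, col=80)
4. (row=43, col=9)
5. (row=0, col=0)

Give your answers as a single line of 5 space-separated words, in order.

Answer: yes no no yes yes

Derivation:
(237,200): row=0b11101101, col=0b11001000, row AND col = 0b11001000 = 200; 200 == 200 -> filled
(221,150): row=0b11011101, col=0b10010110, row AND col = 0b10010100 = 148; 148 != 150 -> empty
(227,80): row=0b11100011, col=0b1010000, row AND col = 0b1000000 = 64; 64 != 80 -> empty
(43,9): row=0b101011, col=0b1001, row AND col = 0b1001 = 9; 9 == 9 -> filled
(0,0): row=0b0, col=0b0, row AND col = 0b0 = 0; 0 == 0 -> filled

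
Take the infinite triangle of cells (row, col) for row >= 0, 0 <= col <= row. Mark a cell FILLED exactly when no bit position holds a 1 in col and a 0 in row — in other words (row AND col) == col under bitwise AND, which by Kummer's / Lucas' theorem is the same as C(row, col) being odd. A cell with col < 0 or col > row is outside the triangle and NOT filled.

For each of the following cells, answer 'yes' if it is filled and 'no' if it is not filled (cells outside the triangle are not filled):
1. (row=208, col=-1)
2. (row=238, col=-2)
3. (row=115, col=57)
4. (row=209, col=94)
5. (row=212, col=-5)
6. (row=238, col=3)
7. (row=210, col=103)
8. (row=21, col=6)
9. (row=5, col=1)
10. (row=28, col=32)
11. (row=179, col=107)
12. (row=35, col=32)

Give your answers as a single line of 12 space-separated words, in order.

Answer: no no no no no no no no yes no no yes

Derivation:
(208,-1): col outside [0, 208] -> not filled
(238,-2): col outside [0, 238] -> not filled
(115,57): row=0b1110011, col=0b111001, row AND col = 0b110001 = 49; 49 != 57 -> empty
(209,94): row=0b11010001, col=0b1011110, row AND col = 0b1010000 = 80; 80 != 94 -> empty
(212,-5): col outside [0, 212] -> not filled
(238,3): row=0b11101110, col=0b11, row AND col = 0b10 = 2; 2 != 3 -> empty
(210,103): row=0b11010010, col=0b1100111, row AND col = 0b1000010 = 66; 66 != 103 -> empty
(21,6): row=0b10101, col=0b110, row AND col = 0b100 = 4; 4 != 6 -> empty
(5,1): row=0b101, col=0b1, row AND col = 0b1 = 1; 1 == 1 -> filled
(28,32): col outside [0, 28] -> not filled
(179,107): row=0b10110011, col=0b1101011, row AND col = 0b100011 = 35; 35 != 107 -> empty
(35,32): row=0b100011, col=0b100000, row AND col = 0b100000 = 32; 32 == 32 -> filled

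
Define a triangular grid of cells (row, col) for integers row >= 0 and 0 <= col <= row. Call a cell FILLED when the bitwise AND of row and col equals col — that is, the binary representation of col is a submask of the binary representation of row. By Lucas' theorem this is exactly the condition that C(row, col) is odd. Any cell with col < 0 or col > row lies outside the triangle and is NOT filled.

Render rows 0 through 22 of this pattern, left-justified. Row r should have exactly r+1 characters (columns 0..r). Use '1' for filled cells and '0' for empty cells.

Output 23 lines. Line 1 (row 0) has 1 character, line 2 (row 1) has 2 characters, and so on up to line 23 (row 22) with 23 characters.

r0=0: 1
r1=1: 11
r2=10: 101
r3=11: 1111
r4=100: 10001
r5=101: 110011
r6=110: 1010101
r7=111: 11111111
r8=1000: 100000001
r9=1001: 1100000011
r10=1010: 10100000101
r11=1011: 111100001111
r12=1100: 1000100010001
r13=1101: 11001100110011
r14=1110: 101010101010101
r15=1111: 1111111111111111
r16=10000: 10000000000000001
r17=10001: 110000000000000011
r18=10010: 1010000000000000101
r19=10011: 11110000000000001111
r20=10100: 100010000000000010001
r21=10101: 1100110000000000110011
r22=10110: 10101010000000001010101

Answer: 1
11
101
1111
10001
110011
1010101
11111111
100000001
1100000011
10100000101
111100001111
1000100010001
11001100110011
101010101010101
1111111111111111
10000000000000001
110000000000000011
1010000000000000101
11110000000000001111
100010000000000010001
1100110000000000110011
10101010000000001010101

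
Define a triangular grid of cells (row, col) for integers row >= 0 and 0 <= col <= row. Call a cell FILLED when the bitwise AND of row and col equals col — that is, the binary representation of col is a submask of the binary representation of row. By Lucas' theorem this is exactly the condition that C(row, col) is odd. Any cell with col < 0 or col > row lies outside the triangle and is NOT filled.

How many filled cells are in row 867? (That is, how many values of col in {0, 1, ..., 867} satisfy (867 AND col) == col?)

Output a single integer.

Answer: 64

Derivation:
867 in binary = 1101100011
popcount(867) = number of 1-bits in 1101100011 = 6
A col c satisfies (867 AND c) == c iff every set bit of c is also set in 867; each of the 6 set bits of 867 can independently be on or off in c.
count = 2^6 = 64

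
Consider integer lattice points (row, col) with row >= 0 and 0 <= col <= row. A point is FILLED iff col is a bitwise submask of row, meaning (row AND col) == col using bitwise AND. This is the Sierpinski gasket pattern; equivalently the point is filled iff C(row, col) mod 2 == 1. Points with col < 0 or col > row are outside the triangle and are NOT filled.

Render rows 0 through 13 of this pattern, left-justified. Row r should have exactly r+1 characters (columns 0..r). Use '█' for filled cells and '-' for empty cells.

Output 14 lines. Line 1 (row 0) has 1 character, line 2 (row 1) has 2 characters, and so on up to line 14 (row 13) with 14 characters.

r0=0: █
r1=1: ██
r2=10: █-█
r3=11: ████
r4=100: █---█
r5=101: ██--██
r6=110: █-█-█-█
r7=111: ████████
r8=1000: █-------█
r9=1001: ██------██
r10=1010: █-█-----█-█
r11=1011: ████----████
r12=1100: █---█---█---█
r13=1101: ██--██--██--██

Answer: █
██
█-█
████
█---█
██--██
█-█-█-█
████████
█-------█
██------██
█-█-----█-█
████----████
█---█---█---█
██--██--██--██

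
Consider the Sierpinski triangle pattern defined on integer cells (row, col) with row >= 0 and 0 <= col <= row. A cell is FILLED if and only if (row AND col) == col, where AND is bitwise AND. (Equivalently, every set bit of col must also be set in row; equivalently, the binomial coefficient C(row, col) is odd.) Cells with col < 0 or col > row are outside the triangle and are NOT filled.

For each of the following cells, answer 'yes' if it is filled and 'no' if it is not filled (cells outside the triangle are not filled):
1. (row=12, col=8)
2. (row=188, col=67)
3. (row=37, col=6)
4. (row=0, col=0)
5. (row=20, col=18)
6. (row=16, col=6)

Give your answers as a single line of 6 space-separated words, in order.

Answer: yes no no yes no no

Derivation:
(12,8): row=0b1100, col=0b1000, row AND col = 0b1000 = 8; 8 == 8 -> filled
(188,67): row=0b10111100, col=0b1000011, row AND col = 0b0 = 0; 0 != 67 -> empty
(37,6): row=0b100101, col=0b110, row AND col = 0b100 = 4; 4 != 6 -> empty
(0,0): row=0b0, col=0b0, row AND col = 0b0 = 0; 0 == 0 -> filled
(20,18): row=0b10100, col=0b10010, row AND col = 0b10000 = 16; 16 != 18 -> empty
(16,6): row=0b10000, col=0b110, row AND col = 0b0 = 0; 0 != 6 -> empty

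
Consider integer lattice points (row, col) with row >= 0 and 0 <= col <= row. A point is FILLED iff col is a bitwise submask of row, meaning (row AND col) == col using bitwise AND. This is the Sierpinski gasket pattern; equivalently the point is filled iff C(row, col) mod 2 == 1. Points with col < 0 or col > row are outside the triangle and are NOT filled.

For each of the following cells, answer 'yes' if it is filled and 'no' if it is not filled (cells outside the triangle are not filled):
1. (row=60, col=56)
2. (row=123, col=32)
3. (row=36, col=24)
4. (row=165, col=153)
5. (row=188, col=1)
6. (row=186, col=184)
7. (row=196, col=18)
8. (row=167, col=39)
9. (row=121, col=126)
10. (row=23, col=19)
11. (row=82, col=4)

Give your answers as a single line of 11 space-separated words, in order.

Answer: yes yes no no no yes no yes no yes no

Derivation:
(60,56): row=0b111100, col=0b111000, row AND col = 0b111000 = 56; 56 == 56 -> filled
(123,32): row=0b1111011, col=0b100000, row AND col = 0b100000 = 32; 32 == 32 -> filled
(36,24): row=0b100100, col=0b11000, row AND col = 0b0 = 0; 0 != 24 -> empty
(165,153): row=0b10100101, col=0b10011001, row AND col = 0b10000001 = 129; 129 != 153 -> empty
(188,1): row=0b10111100, col=0b1, row AND col = 0b0 = 0; 0 != 1 -> empty
(186,184): row=0b10111010, col=0b10111000, row AND col = 0b10111000 = 184; 184 == 184 -> filled
(196,18): row=0b11000100, col=0b10010, row AND col = 0b0 = 0; 0 != 18 -> empty
(167,39): row=0b10100111, col=0b100111, row AND col = 0b100111 = 39; 39 == 39 -> filled
(121,126): col outside [0, 121] -> not filled
(23,19): row=0b10111, col=0b10011, row AND col = 0b10011 = 19; 19 == 19 -> filled
(82,4): row=0b1010010, col=0b100, row AND col = 0b0 = 0; 0 != 4 -> empty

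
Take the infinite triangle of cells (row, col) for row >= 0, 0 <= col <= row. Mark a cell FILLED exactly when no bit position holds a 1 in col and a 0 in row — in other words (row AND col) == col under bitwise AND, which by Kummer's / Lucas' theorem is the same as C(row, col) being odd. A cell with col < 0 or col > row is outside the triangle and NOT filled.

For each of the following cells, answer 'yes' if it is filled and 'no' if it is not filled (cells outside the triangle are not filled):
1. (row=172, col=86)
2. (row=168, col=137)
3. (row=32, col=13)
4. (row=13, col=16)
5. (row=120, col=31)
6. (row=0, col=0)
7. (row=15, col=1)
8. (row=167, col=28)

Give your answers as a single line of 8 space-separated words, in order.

Answer: no no no no no yes yes no

Derivation:
(172,86): row=0b10101100, col=0b1010110, row AND col = 0b100 = 4; 4 != 86 -> empty
(168,137): row=0b10101000, col=0b10001001, row AND col = 0b10001000 = 136; 136 != 137 -> empty
(32,13): row=0b100000, col=0b1101, row AND col = 0b0 = 0; 0 != 13 -> empty
(13,16): col outside [0, 13] -> not filled
(120,31): row=0b1111000, col=0b11111, row AND col = 0b11000 = 24; 24 != 31 -> empty
(0,0): row=0b0, col=0b0, row AND col = 0b0 = 0; 0 == 0 -> filled
(15,1): row=0b1111, col=0b1, row AND col = 0b1 = 1; 1 == 1 -> filled
(167,28): row=0b10100111, col=0b11100, row AND col = 0b100 = 4; 4 != 28 -> empty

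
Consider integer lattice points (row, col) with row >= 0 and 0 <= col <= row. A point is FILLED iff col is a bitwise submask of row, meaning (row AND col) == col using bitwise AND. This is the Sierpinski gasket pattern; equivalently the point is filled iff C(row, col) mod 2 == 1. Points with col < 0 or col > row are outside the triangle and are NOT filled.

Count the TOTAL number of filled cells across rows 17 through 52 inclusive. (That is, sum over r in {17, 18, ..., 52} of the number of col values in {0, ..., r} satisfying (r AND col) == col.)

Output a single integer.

r17=10001 pc2: +4 =4
r18=10010 pc2: +4 =8
r19=10011 pc3: +8 =16
r20=10100 pc2: +4 =20
r21=10101 pc3: +8 =28
r22=10110 pc3: +8 =36
r23=10111 pc4: +16 =52
r24=11000 pc2: +4 =56
r25=11001 pc3: +8 =64
r26=11010 pc3: +8 =72
r27=11011 pc4: +16 =88
r28=11100 pc3: +8 =96
r29=11101 pc4: +16 =112
r30=11110 pc4: +16 =128
r31=11111 pc5: +32 =160
r32=100000 pc1: +2 =162
r33=100001 pc2: +4 =166
r34=100010 pc2: +4 =170
r35=100011 pc3: +8 =178
r36=100100 pc2: +4 =182
r37=100101 pc3: +8 =190
r38=100110 pc3: +8 =198
r39=100111 pc4: +16 =214
r40=101000 pc2: +4 =218
r41=101001 pc3: +8 =226
r42=101010 pc3: +8 =234
r43=101011 pc4: +16 =250
r44=101100 pc3: +8 =258
r45=101101 pc4: +16 =274
r46=101110 pc4: +16 =290
r47=101111 pc5: +32 =322
r48=110000 pc2: +4 =326
r49=110001 pc3: +8 =334
r50=110010 pc3: +8 =342
r51=110011 pc4: +16 =358
r52=110100 pc3: +8 =366

Answer: 366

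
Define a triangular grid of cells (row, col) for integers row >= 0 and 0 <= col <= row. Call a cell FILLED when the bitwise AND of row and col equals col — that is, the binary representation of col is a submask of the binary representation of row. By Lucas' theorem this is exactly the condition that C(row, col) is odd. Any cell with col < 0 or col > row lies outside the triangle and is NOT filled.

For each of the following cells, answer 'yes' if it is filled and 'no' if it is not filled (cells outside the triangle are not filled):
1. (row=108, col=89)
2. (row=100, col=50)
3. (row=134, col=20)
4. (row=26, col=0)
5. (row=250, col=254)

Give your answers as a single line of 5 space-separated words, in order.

Answer: no no no yes no

Derivation:
(108,89): row=0b1101100, col=0b1011001, row AND col = 0b1001000 = 72; 72 != 89 -> empty
(100,50): row=0b1100100, col=0b110010, row AND col = 0b100000 = 32; 32 != 50 -> empty
(134,20): row=0b10000110, col=0b10100, row AND col = 0b100 = 4; 4 != 20 -> empty
(26,0): row=0b11010, col=0b0, row AND col = 0b0 = 0; 0 == 0 -> filled
(250,254): col outside [0, 250] -> not filled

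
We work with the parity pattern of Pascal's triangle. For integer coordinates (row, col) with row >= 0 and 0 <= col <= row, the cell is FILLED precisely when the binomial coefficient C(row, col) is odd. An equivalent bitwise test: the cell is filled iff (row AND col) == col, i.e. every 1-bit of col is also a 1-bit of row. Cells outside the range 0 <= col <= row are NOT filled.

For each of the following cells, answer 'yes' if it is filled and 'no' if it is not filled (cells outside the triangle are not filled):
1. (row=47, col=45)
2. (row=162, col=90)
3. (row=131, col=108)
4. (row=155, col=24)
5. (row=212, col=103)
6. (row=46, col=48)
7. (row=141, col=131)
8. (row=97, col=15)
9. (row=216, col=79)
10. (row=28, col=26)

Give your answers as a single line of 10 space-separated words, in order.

(47,45): row=0b101111, col=0b101101, row AND col = 0b101101 = 45; 45 == 45 -> filled
(162,90): row=0b10100010, col=0b1011010, row AND col = 0b10 = 2; 2 != 90 -> empty
(131,108): row=0b10000011, col=0b1101100, row AND col = 0b0 = 0; 0 != 108 -> empty
(155,24): row=0b10011011, col=0b11000, row AND col = 0b11000 = 24; 24 == 24 -> filled
(212,103): row=0b11010100, col=0b1100111, row AND col = 0b1000100 = 68; 68 != 103 -> empty
(46,48): col outside [0, 46] -> not filled
(141,131): row=0b10001101, col=0b10000011, row AND col = 0b10000001 = 129; 129 != 131 -> empty
(97,15): row=0b1100001, col=0b1111, row AND col = 0b1 = 1; 1 != 15 -> empty
(216,79): row=0b11011000, col=0b1001111, row AND col = 0b1001000 = 72; 72 != 79 -> empty
(28,26): row=0b11100, col=0b11010, row AND col = 0b11000 = 24; 24 != 26 -> empty

Answer: yes no no yes no no no no no no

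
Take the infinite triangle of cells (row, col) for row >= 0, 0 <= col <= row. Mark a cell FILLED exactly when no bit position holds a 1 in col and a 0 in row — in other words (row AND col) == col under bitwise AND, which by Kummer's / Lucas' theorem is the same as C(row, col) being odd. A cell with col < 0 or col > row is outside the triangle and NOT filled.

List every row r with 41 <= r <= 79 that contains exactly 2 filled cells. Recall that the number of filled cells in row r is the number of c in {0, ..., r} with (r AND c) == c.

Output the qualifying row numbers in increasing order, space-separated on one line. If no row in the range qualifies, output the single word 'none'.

Answer: 64

Derivation:
Row r has 2^popcount(r) filled cells, so we need popcount(r) = log2(2) = 1.
Scan r = 41..79 and keep those with exactly 1 one-bits:
r=41=101001 popcount=3 -> skip
r=42=101010 popcount=3 -> skip
r=43=101011 popcount=4 -> skip
r=44=101100 popcount=3 -> skip
r=45=101101 popcount=4 -> skip
r=46=101110 popcount=4 -> skip
r=47=101111 popcount=5 -> skip
r=48=110000 popcount=2 -> skip
r=49=110001 popcount=3 -> skip
r=50=110010 popcount=3 -> skip
r=51=110011 popcount=4 -> skip
r=52=110100 popcount=3 -> skip
r=53=110101 popcount=4 -> skip
r=54=110110 popcount=4 -> skip
r=55=110111 popcount=5 -> skip
r=56=111000 popcount=3 -> skip
r=57=111001 popcount=4 -> skip
r=58=111010 popcount=4 -> skip
r=59=111011 popcount=5 -> skip
r=60=111100 popcount=4 -> skip
r=61=111101 popcount=5 -> skip
r=62=111110 popcount=5 -> skip
r=63=111111 popcount=6 -> skip
r=64=1000000 popcount=1 -> KEEP
r=65=1000001 popcount=2 -> skip
r=66=1000010 popcount=2 -> skip
r=67=1000011 popcount=3 -> skip
r=68=1000100 popcount=2 -> skip
r=69=1000101 popcount=3 -> skip
r=70=1000110 popcount=3 -> skip
r=71=1000111 popcount=4 -> skip
r=72=1001000 popcount=2 -> skip
r=73=1001001 popcount=3 -> skip
r=74=1001010 popcount=3 -> skip
r=75=1001011 popcount=4 -> skip
r=76=1001100 popcount=3 -> skip
r=77=1001101 popcount=4 -> skip
r=78=1001110 popcount=4 -> skip
r=79=1001111 popcount=5 -> skip
Kept rows: 64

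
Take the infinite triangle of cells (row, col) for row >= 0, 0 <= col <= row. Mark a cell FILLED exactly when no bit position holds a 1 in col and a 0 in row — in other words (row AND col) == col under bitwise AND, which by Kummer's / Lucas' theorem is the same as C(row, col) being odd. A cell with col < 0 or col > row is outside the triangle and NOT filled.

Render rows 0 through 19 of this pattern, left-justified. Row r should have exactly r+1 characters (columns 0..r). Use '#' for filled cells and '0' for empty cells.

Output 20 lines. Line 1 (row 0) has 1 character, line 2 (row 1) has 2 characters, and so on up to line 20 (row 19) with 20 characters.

r0=0: #
r1=1: ##
r2=10: #0#
r3=11: ####
r4=100: #000#
r5=101: ##00##
r6=110: #0#0#0#
r7=111: ########
r8=1000: #0000000#
r9=1001: ##000000##
r10=1010: #0#00000#0#
r11=1011: ####0000####
r12=1100: #000#000#000#
r13=1101: ##00##00##00##
r14=1110: #0#0#0#0#0#0#0#
r15=1111: ################
r16=10000: #000000000000000#
r17=10001: ##00000000000000##
r18=10010: #0#0000000000000#0#
r19=10011: ####000000000000####

Answer: #
##
#0#
####
#000#
##00##
#0#0#0#
########
#0000000#
##000000##
#0#00000#0#
####0000####
#000#000#000#
##00##00##00##
#0#0#0#0#0#0#0#
################
#000000000000000#
##00000000000000##
#0#0000000000000#0#
####000000000000####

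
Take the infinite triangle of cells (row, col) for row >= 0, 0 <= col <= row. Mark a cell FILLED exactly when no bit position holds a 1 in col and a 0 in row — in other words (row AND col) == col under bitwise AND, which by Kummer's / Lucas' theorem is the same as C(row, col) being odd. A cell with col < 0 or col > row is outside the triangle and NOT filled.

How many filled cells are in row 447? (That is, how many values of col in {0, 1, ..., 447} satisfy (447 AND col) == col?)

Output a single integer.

Answer: 256

Derivation:
447 in binary = 110111111
popcount(447) = number of 1-bits in 110111111 = 8
A col c satisfies (447 AND c) == c iff every set bit of c is also set in 447; each of the 8 set bits of 447 can independently be on or off in c.
count = 2^8 = 256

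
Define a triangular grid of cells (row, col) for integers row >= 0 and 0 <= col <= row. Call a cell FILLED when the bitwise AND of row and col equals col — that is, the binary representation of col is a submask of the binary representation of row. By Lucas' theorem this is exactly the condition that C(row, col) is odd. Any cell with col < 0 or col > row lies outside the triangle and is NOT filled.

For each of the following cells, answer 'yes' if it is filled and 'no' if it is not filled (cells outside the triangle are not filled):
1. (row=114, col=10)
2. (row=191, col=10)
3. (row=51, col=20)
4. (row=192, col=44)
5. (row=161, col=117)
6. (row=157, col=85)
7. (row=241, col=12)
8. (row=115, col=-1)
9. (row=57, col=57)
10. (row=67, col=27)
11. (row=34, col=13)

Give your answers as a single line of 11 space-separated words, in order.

Answer: no yes no no no no no no yes no no

Derivation:
(114,10): row=0b1110010, col=0b1010, row AND col = 0b10 = 2; 2 != 10 -> empty
(191,10): row=0b10111111, col=0b1010, row AND col = 0b1010 = 10; 10 == 10 -> filled
(51,20): row=0b110011, col=0b10100, row AND col = 0b10000 = 16; 16 != 20 -> empty
(192,44): row=0b11000000, col=0b101100, row AND col = 0b0 = 0; 0 != 44 -> empty
(161,117): row=0b10100001, col=0b1110101, row AND col = 0b100001 = 33; 33 != 117 -> empty
(157,85): row=0b10011101, col=0b1010101, row AND col = 0b10101 = 21; 21 != 85 -> empty
(241,12): row=0b11110001, col=0b1100, row AND col = 0b0 = 0; 0 != 12 -> empty
(115,-1): col outside [0, 115] -> not filled
(57,57): row=0b111001, col=0b111001, row AND col = 0b111001 = 57; 57 == 57 -> filled
(67,27): row=0b1000011, col=0b11011, row AND col = 0b11 = 3; 3 != 27 -> empty
(34,13): row=0b100010, col=0b1101, row AND col = 0b0 = 0; 0 != 13 -> empty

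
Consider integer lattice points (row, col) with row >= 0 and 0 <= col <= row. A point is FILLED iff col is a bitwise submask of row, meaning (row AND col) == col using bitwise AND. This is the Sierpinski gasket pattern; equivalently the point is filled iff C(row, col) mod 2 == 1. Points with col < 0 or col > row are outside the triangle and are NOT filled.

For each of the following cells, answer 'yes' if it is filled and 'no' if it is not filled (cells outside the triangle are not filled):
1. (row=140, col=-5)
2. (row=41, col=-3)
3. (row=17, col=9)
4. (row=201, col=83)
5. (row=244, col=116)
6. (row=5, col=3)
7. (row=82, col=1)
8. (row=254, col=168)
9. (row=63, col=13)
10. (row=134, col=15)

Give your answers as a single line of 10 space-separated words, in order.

Answer: no no no no yes no no yes yes no

Derivation:
(140,-5): col outside [0, 140] -> not filled
(41,-3): col outside [0, 41] -> not filled
(17,9): row=0b10001, col=0b1001, row AND col = 0b1 = 1; 1 != 9 -> empty
(201,83): row=0b11001001, col=0b1010011, row AND col = 0b1000001 = 65; 65 != 83 -> empty
(244,116): row=0b11110100, col=0b1110100, row AND col = 0b1110100 = 116; 116 == 116 -> filled
(5,3): row=0b101, col=0b11, row AND col = 0b1 = 1; 1 != 3 -> empty
(82,1): row=0b1010010, col=0b1, row AND col = 0b0 = 0; 0 != 1 -> empty
(254,168): row=0b11111110, col=0b10101000, row AND col = 0b10101000 = 168; 168 == 168 -> filled
(63,13): row=0b111111, col=0b1101, row AND col = 0b1101 = 13; 13 == 13 -> filled
(134,15): row=0b10000110, col=0b1111, row AND col = 0b110 = 6; 6 != 15 -> empty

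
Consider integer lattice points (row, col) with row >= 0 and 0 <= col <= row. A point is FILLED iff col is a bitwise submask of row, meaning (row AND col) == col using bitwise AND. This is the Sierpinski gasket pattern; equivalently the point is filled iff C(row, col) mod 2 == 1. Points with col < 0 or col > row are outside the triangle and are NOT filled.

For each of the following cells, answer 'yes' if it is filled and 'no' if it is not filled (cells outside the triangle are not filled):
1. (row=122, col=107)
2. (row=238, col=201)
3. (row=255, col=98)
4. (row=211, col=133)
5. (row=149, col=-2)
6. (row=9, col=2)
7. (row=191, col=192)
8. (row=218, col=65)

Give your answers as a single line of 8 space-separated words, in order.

(122,107): row=0b1111010, col=0b1101011, row AND col = 0b1101010 = 106; 106 != 107 -> empty
(238,201): row=0b11101110, col=0b11001001, row AND col = 0b11001000 = 200; 200 != 201 -> empty
(255,98): row=0b11111111, col=0b1100010, row AND col = 0b1100010 = 98; 98 == 98 -> filled
(211,133): row=0b11010011, col=0b10000101, row AND col = 0b10000001 = 129; 129 != 133 -> empty
(149,-2): col outside [0, 149] -> not filled
(9,2): row=0b1001, col=0b10, row AND col = 0b0 = 0; 0 != 2 -> empty
(191,192): col outside [0, 191] -> not filled
(218,65): row=0b11011010, col=0b1000001, row AND col = 0b1000000 = 64; 64 != 65 -> empty

Answer: no no yes no no no no no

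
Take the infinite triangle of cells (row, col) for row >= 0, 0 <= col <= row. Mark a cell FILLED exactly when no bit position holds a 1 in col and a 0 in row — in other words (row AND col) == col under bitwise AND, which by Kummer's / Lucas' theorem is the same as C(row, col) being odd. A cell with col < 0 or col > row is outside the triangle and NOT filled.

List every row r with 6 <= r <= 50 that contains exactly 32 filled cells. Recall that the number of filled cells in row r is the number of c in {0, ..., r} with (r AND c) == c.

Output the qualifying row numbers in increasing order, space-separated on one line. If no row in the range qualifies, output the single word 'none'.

Answer: 31 47

Derivation:
Row r has 2^popcount(r) filled cells, so we need popcount(r) = log2(32) = 5.
Scan r = 6..50 and keep those with exactly 5 one-bits:
r=6=110 popcount=2 -> skip
r=7=111 popcount=3 -> skip
r=8=1000 popcount=1 -> skip
r=9=1001 popcount=2 -> skip
r=10=1010 popcount=2 -> skip
r=11=1011 popcount=3 -> skip
r=12=1100 popcount=2 -> skip
r=13=1101 popcount=3 -> skip
r=14=1110 popcount=3 -> skip
r=15=1111 popcount=4 -> skip
r=16=10000 popcount=1 -> skip
r=17=10001 popcount=2 -> skip
r=18=10010 popcount=2 -> skip
r=19=10011 popcount=3 -> skip
r=20=10100 popcount=2 -> skip
r=21=10101 popcount=3 -> skip
r=22=10110 popcount=3 -> skip
r=23=10111 popcount=4 -> skip
r=24=11000 popcount=2 -> skip
r=25=11001 popcount=3 -> skip
r=26=11010 popcount=3 -> skip
r=27=11011 popcount=4 -> skip
r=28=11100 popcount=3 -> skip
r=29=11101 popcount=4 -> skip
r=30=11110 popcount=4 -> skip
r=31=11111 popcount=5 -> KEEP
r=32=100000 popcount=1 -> skip
r=33=100001 popcount=2 -> skip
r=34=100010 popcount=2 -> skip
r=35=100011 popcount=3 -> skip
r=36=100100 popcount=2 -> skip
r=37=100101 popcount=3 -> skip
r=38=100110 popcount=3 -> skip
r=39=100111 popcount=4 -> skip
r=40=101000 popcount=2 -> skip
r=41=101001 popcount=3 -> skip
r=42=101010 popcount=3 -> skip
r=43=101011 popcount=4 -> skip
r=44=101100 popcount=3 -> skip
r=45=101101 popcount=4 -> skip
r=46=101110 popcount=4 -> skip
r=47=101111 popcount=5 -> KEEP
r=48=110000 popcount=2 -> skip
r=49=110001 popcount=3 -> skip
r=50=110010 popcount=3 -> skip
Kept rows: 31 47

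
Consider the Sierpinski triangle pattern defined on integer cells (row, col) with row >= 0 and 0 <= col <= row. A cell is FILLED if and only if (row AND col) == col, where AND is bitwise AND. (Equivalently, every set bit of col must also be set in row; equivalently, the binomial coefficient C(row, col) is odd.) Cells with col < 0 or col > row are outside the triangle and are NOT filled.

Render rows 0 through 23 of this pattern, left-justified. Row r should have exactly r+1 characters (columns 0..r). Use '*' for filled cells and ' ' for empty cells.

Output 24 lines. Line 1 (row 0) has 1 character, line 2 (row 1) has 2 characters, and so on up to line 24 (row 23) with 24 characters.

Answer: *
**
* *
****
*   *
**  **
* * * *
********
*       *
**      **
* *     * *
****    ****
*   *   *   *
**  **  **  **
* * * * * * * *
****************
*               *
**              **
* *             * *
****            ****
*   *           *   *
**  **          **  **
* * * *         * * * *
********        ********

Derivation:
r0=0: *
r1=1: **
r2=10: * *
r3=11: ****
r4=100: *   *
r5=101: **  **
r6=110: * * * *
r7=111: ********
r8=1000: *       *
r9=1001: **      **
r10=1010: * *     * *
r11=1011: ****    ****
r12=1100: *   *   *   *
r13=1101: **  **  **  **
r14=1110: * * * * * * * *
r15=1111: ****************
r16=10000: *               *
r17=10001: **              **
r18=10010: * *             * *
r19=10011: ****            ****
r20=10100: *   *           *   *
r21=10101: **  **          **  **
r22=10110: * * * *         * * * *
r23=10111: ********        ********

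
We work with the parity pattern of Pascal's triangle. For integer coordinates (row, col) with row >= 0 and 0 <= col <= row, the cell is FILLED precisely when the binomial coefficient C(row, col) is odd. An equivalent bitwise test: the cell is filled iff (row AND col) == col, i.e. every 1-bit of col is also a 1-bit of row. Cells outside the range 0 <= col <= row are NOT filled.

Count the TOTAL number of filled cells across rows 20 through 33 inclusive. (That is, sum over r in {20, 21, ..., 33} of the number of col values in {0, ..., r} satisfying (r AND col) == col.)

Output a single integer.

Answer: 150

Derivation:
r20=10100 pc2: +4 =4
r21=10101 pc3: +8 =12
r22=10110 pc3: +8 =20
r23=10111 pc4: +16 =36
r24=11000 pc2: +4 =40
r25=11001 pc3: +8 =48
r26=11010 pc3: +8 =56
r27=11011 pc4: +16 =72
r28=11100 pc3: +8 =80
r29=11101 pc4: +16 =96
r30=11110 pc4: +16 =112
r31=11111 pc5: +32 =144
r32=100000 pc1: +2 =146
r33=100001 pc2: +4 =150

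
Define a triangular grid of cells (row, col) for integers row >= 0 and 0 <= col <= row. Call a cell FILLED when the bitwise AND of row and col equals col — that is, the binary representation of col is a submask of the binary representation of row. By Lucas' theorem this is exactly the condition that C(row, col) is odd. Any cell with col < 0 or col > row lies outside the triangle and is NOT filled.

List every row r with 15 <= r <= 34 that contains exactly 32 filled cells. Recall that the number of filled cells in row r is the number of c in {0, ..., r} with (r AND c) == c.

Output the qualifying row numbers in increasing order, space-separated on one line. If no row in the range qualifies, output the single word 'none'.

Row r has 2^popcount(r) filled cells, so we need popcount(r) = log2(32) = 5.
Scan r = 15..34 and keep those with exactly 5 one-bits:
r=15=1111 popcount=4 -> skip
r=16=10000 popcount=1 -> skip
r=17=10001 popcount=2 -> skip
r=18=10010 popcount=2 -> skip
r=19=10011 popcount=3 -> skip
r=20=10100 popcount=2 -> skip
r=21=10101 popcount=3 -> skip
r=22=10110 popcount=3 -> skip
r=23=10111 popcount=4 -> skip
r=24=11000 popcount=2 -> skip
r=25=11001 popcount=3 -> skip
r=26=11010 popcount=3 -> skip
r=27=11011 popcount=4 -> skip
r=28=11100 popcount=3 -> skip
r=29=11101 popcount=4 -> skip
r=30=11110 popcount=4 -> skip
r=31=11111 popcount=5 -> KEEP
r=32=100000 popcount=1 -> skip
r=33=100001 popcount=2 -> skip
r=34=100010 popcount=2 -> skip
Kept rows: 31

Answer: 31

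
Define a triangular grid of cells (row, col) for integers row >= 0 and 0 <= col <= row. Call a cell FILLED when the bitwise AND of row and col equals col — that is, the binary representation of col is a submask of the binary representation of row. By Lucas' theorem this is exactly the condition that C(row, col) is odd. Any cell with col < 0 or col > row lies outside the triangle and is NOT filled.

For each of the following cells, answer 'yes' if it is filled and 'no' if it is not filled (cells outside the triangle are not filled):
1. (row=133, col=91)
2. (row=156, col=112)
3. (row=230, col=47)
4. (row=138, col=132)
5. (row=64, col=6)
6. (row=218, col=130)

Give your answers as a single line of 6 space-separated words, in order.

(133,91): row=0b10000101, col=0b1011011, row AND col = 0b1 = 1; 1 != 91 -> empty
(156,112): row=0b10011100, col=0b1110000, row AND col = 0b10000 = 16; 16 != 112 -> empty
(230,47): row=0b11100110, col=0b101111, row AND col = 0b100110 = 38; 38 != 47 -> empty
(138,132): row=0b10001010, col=0b10000100, row AND col = 0b10000000 = 128; 128 != 132 -> empty
(64,6): row=0b1000000, col=0b110, row AND col = 0b0 = 0; 0 != 6 -> empty
(218,130): row=0b11011010, col=0b10000010, row AND col = 0b10000010 = 130; 130 == 130 -> filled

Answer: no no no no no yes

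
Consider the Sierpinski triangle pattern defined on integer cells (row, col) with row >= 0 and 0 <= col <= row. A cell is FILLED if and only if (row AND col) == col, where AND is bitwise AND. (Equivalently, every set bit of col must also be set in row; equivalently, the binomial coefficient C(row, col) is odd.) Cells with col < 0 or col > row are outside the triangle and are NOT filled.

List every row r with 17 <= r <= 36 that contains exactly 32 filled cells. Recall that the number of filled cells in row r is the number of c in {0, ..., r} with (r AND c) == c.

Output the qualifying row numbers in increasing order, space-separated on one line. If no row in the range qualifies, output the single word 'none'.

Answer: 31

Derivation:
Row r has 2^popcount(r) filled cells, so we need popcount(r) = log2(32) = 5.
Scan r = 17..36 and keep those with exactly 5 one-bits:
r=17=10001 popcount=2 -> skip
r=18=10010 popcount=2 -> skip
r=19=10011 popcount=3 -> skip
r=20=10100 popcount=2 -> skip
r=21=10101 popcount=3 -> skip
r=22=10110 popcount=3 -> skip
r=23=10111 popcount=4 -> skip
r=24=11000 popcount=2 -> skip
r=25=11001 popcount=3 -> skip
r=26=11010 popcount=3 -> skip
r=27=11011 popcount=4 -> skip
r=28=11100 popcount=3 -> skip
r=29=11101 popcount=4 -> skip
r=30=11110 popcount=4 -> skip
r=31=11111 popcount=5 -> KEEP
r=32=100000 popcount=1 -> skip
r=33=100001 popcount=2 -> skip
r=34=100010 popcount=2 -> skip
r=35=100011 popcount=3 -> skip
r=36=100100 popcount=2 -> skip
Kept rows: 31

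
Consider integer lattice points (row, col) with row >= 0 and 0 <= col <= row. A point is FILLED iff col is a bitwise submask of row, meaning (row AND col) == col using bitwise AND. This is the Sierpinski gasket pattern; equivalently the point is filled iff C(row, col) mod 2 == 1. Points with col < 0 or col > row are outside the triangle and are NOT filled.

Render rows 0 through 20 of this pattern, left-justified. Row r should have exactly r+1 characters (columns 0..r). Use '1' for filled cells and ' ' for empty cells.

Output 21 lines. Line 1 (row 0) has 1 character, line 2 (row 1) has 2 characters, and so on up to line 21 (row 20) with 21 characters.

r0=0: 1
r1=1: 11
r2=10: 1 1
r3=11: 1111
r4=100: 1   1
r5=101: 11  11
r6=110: 1 1 1 1
r7=111: 11111111
r8=1000: 1       1
r9=1001: 11      11
r10=1010: 1 1     1 1
r11=1011: 1111    1111
r12=1100: 1   1   1   1
r13=1101: 11  11  11  11
r14=1110: 1 1 1 1 1 1 1 1
r15=1111: 1111111111111111
r16=10000: 1               1
r17=10001: 11              11
r18=10010: 1 1             1 1
r19=10011: 1111            1111
r20=10100: 1   1           1   1

Answer: 1
11
1 1
1111
1   1
11  11
1 1 1 1
11111111
1       1
11      11
1 1     1 1
1111    1111
1   1   1   1
11  11  11  11
1 1 1 1 1 1 1 1
1111111111111111
1               1
11              11
1 1             1 1
1111            1111
1   1           1   1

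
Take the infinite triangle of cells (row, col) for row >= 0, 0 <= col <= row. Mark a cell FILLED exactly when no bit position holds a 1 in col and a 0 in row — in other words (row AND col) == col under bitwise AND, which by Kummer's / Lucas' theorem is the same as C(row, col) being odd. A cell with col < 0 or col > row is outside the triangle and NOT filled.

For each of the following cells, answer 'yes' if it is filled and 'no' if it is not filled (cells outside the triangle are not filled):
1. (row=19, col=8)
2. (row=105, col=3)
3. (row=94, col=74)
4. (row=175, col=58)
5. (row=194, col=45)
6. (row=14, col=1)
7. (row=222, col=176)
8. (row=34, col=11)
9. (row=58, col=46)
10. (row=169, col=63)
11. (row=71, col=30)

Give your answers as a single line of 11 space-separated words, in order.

Answer: no no yes no no no no no no no no

Derivation:
(19,8): row=0b10011, col=0b1000, row AND col = 0b0 = 0; 0 != 8 -> empty
(105,3): row=0b1101001, col=0b11, row AND col = 0b1 = 1; 1 != 3 -> empty
(94,74): row=0b1011110, col=0b1001010, row AND col = 0b1001010 = 74; 74 == 74 -> filled
(175,58): row=0b10101111, col=0b111010, row AND col = 0b101010 = 42; 42 != 58 -> empty
(194,45): row=0b11000010, col=0b101101, row AND col = 0b0 = 0; 0 != 45 -> empty
(14,1): row=0b1110, col=0b1, row AND col = 0b0 = 0; 0 != 1 -> empty
(222,176): row=0b11011110, col=0b10110000, row AND col = 0b10010000 = 144; 144 != 176 -> empty
(34,11): row=0b100010, col=0b1011, row AND col = 0b10 = 2; 2 != 11 -> empty
(58,46): row=0b111010, col=0b101110, row AND col = 0b101010 = 42; 42 != 46 -> empty
(169,63): row=0b10101001, col=0b111111, row AND col = 0b101001 = 41; 41 != 63 -> empty
(71,30): row=0b1000111, col=0b11110, row AND col = 0b110 = 6; 6 != 30 -> empty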